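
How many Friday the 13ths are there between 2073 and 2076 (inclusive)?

Friday-the-13ths by year:
2073: Jan, Oct
2074: Apr, Jul
2075: Sep, Dec
2076: Mar, Nov

8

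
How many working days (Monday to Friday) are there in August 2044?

1 August 2044 is a Monday.
From 1 August 2044 to 31 August 2044 is 31 days inclusive.
31 = 7 × 4 + 3, so there are 4 full weeks plus 3 extra days.
Each full week contributes 5 weekdays (Mon–Fri): 4 × 5 = 20.
The 3 extra days are Monday, Tuesday, Wednesday — 3 of them qualify.
Total: 20 + 3 = 23.

23 weekdays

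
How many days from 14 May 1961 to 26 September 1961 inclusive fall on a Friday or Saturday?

38

14 May 1961 is a Sunday.
That's 136 days from start to end, counting both.
136 = 7 × 19 + 3, so there are 19 full weeks plus 3 extra days.
Each full week contributes 2 days from the set (Fri, Sat): 19 × 2 = 38.
The 3 extra days are Sunday, Monday, Tuesday — none qualify.
Total: 38 + 0 = 38.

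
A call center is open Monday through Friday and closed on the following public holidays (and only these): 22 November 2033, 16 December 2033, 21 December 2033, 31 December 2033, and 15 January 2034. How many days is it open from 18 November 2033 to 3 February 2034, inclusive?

53 business days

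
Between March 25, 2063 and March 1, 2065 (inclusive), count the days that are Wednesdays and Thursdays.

March 25, 2063 is a Sunday.
From March 25, 2063 to March 1, 2065 is 708 days inclusive.
708 = 7 × 101 + 1, so there are 101 full weeks plus 1 extra day.
Each full week contributes 2 days from the set (Wed, Thu): 101 × 2 = 202.
The 1 extra day is Sunday — none qualify.
Total: 202 + 0 = 202.

202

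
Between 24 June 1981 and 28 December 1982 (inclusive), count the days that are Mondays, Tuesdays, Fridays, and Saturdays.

24 June 1981 is a Wednesday.
The range spans 553 days (inclusive of both endpoints).
553 = 7 × 79, so the span is exactly 79 full weeks.
Each full week contributes 4 days from the set (Mon, Tue, Fri, Sat): 79 × 4 = 316.

316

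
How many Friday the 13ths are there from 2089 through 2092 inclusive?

6

Friday-the-13ths by year:
2089: May
2090: Jan, Oct
2091: Apr, Jul
2092: Jun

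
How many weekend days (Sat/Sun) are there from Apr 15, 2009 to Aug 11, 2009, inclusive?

Apr 15, 2009 is a Wednesday.
The range spans 119 days (inclusive of both endpoints).
119 = 7 × 17, so the span is exactly 17 full weeks.
Each full week contributes 2 weekend days (Sat, Sun): 17 × 2 = 34.
Total: 34.

34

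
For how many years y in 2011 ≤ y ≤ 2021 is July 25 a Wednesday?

Day of week of July 25 in each year:
2011: Mon, 2012: Wed ✓, 2013: Thu, 2014: Fri, 2015: Sat, 2016: Mon, 2017: Tue, 2018: Wed ✓, 2019: Thu, 2020: Sat, 2021: Sun
Wednesdays: 2012, 2018.

2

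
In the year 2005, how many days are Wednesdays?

52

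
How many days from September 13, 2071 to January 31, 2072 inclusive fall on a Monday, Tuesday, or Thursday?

September 13, 2071 is a Sunday.
From September 13, 2071 to January 31, 2072 is 141 days inclusive.
141 = 7 × 20 + 1, so there are 20 full weeks plus 1 extra day.
Each full week contributes 3 days from the set (Mon, Tue, Thu): 20 × 3 = 60.
The 1 extra day is Sun — none qualify.
Total: 60 + 0 = 60.

60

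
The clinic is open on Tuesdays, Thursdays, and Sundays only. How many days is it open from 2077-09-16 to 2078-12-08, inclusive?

2077-09-16 is a Thursday.
The range spans 449 days (inclusive of both endpoints).
449 = 7 × 64 + 1, so there are 64 full weeks plus 1 extra day.
Each full week contributes 3 days from the set (Tue, Thu, Sun): 64 × 3 = 192.
The 1 extra day is Thursday — 1 of them qualifies.
Total: 192 + 1 = 193.

193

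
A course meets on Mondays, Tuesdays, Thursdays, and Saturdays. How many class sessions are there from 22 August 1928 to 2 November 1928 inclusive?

22 August 1928 is a Wednesday.
The range spans 73 days (inclusive of both endpoints).
73 = 7 × 10 + 3, so there are 10 full weeks plus 3 extra days.
Each full week contributes 4 days from the set (Mon, Tue, Thu, Sat): 10 × 4 = 40.
The 3 extra days are Wednesday, Thursday, Friday — 1 of them qualifies.
Total: 40 + 1 = 41.

41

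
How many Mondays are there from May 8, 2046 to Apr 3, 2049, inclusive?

151 Mondays

May 8, 2046 is a Tuesday.
That's 1062 days from start to end, counting both.
1062 = 7 × 151 + 5, so there are 151 full weeks plus 5 extra days.
Each full week contributes one Monday: 151 so far.
The 5 extra days are Tuesday, Wednesday, Thursday, Friday, Saturday — none qualify.
Total: 151 + 0 = 151.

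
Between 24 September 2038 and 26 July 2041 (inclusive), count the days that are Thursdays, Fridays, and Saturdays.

445

24 September 2038 is a Friday.
The range spans 1037 days (inclusive of both endpoints).
1037 = 7 × 148 + 1, so there are 148 full weeks plus 1 extra day.
Each full week contributes 3 days from the set (Thu, Fri, Sat): 148 × 3 = 444.
The 1 extra day is Friday — 1 of them qualifies.
Total: 444 + 1 = 445.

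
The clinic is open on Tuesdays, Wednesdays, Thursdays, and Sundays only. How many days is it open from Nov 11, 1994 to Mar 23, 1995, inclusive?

76

Nov 11, 1994 is a Friday.
The range spans 133 days (inclusive of both endpoints).
133 = 7 × 19, so the span is exactly 19 full weeks.
Each full week contributes 4 days from the set (Tue, Wed, Thu, Sun): 19 × 4 = 76.
Total: 76.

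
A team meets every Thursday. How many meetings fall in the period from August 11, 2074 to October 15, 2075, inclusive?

August 11, 2074 is a Saturday.
That's 431 days from start to end, counting both.
431 = 7 × 61 + 4, so there are 61 full weeks plus 4 extra days.
Each full week contributes one Thursday: 61 so far.
The 4 extra days are Sat, Sun, Mon, Tue — none qualify.
Total: 61 + 0 = 61.

61 Thursdays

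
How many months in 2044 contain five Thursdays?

4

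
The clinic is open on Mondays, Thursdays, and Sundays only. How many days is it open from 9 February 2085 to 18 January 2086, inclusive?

147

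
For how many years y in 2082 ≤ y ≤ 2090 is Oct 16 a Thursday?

Day of week of October 16 in each year:
2082: Fri, 2083: Sat, 2084: Mon, 2085: Tue, 2086: Wed, 2087: Thu ✓, 2088: Sat, 2089: Sun, 2090: Mon
Thursdays: 2087.

1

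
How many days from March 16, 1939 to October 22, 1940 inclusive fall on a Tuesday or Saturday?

March 16, 1939 is a Thursday.
That's 587 days from start to end, counting both.
587 = 7 × 83 + 6, so there are 83 full weeks plus 6 extra days.
Each full week contributes 2 days from the set (Tue, Sat): 83 × 2 = 166.
The 6 extra days are Thu, Fri, Sat, Sun, Mon, Tue — 2 of them qualify.
Total: 166 + 2 = 168.

168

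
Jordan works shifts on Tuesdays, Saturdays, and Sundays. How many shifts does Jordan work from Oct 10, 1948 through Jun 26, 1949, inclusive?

Oct 10, 1948 is a Sunday.
The range spans 260 days (inclusive of both endpoints).
260 = 7 × 37 + 1, so there are 37 full weeks plus 1 extra day.
Each full week contributes 3 days from the set (Tue, Sat, Sun): 37 × 3 = 111.
The 1 extra day is Sun — 1 of them qualifies.
Total: 111 + 1 = 112.

112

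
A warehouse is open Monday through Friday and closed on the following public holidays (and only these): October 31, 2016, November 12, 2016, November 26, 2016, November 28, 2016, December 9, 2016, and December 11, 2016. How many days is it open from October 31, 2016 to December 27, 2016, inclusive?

39

October 31, 2016 is a Monday.
From October 31, 2016 to December 27, 2016 is 58 days inclusive.
58 = 7 × 8 + 2, so there are 8 full weeks plus 2 extra days.
Each full week contributes 5 weekdays (Mon–Fri): 8 × 5 = 40.
The 2 extra days are Monday, Tuesday — 2 of them qualify.
Total: 40 + 2 = 42.
Holidays: October 31, 2016 (Mon); November 12, 2016 (Sat); November 26, 2016 (Sat); November 28, 2016 (Mon); December 9, 2016 (Fri); December 11, 2016 (Sun).
3 of the 6 holidays fall on weekdays; the rest are weekends and were already excluded.
Business days: 42 − 3 = 39.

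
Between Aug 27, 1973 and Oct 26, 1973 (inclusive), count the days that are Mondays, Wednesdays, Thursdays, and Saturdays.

35

Aug 27, 1973 is a Monday.
That's 61 days from start to end, counting both.
61 = 7 × 8 + 5, so there are 8 full weeks plus 5 extra days.
Each full week contributes 4 days from the set (Mon, Wed, Thu, Sat): 8 × 4 = 32.
The 5 extra days are Mon, Tue, Wed, Thu, Fri — 3 of them qualify.
Total: 32 + 3 = 35.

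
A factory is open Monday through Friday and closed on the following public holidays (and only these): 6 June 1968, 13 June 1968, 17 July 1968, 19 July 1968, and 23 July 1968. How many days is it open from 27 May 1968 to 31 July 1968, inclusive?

43

27 May 1968 is a Monday.
From 27 May 1968 to 31 July 1968 is 66 days inclusive.
66 = 7 × 9 + 3, so there are 9 full weeks plus 3 extra days.
Each full week contributes 5 weekdays (Mon–Fri): 9 × 5 = 45.
The 3 extra days are Monday, Tuesday, Wednesday — 3 of them qualify.
Total: 45 + 3 = 48.
Holidays: 6 June 1968 (Thu); 13 June 1968 (Thu); 17 July 1968 (Wed); 19 July 1968 (Fri); 23 July 1968 (Tue).
All 5 holidays fall on weekdays, so subtract 5.
Business days: 48 − 5 = 43.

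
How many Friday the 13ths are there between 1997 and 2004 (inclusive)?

13

Friday-the-13ths by year:
1997: Jun
1998: Feb, Mar, Nov
1999: Aug
2000: Oct
2001: Apr, Jul
2002: Sep, Dec
2003: Jun
2004: Feb, Aug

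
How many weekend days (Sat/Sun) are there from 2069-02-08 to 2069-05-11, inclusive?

27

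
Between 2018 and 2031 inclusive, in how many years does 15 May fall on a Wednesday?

Day of week of May 15 in each year:
2018: Tue, 2019: Wed ✓, 2020: Fri, 2021: Sat, 2022: Sun, 2023: Mon, 2024: Wed ✓, 2025: Thu, 2026: Fri, 2027: Sat, 2028: Mon, 2029: Tue, 2030: Wed ✓, 2031: Thu
Wednesdays: 2019, 2024, 2030.

3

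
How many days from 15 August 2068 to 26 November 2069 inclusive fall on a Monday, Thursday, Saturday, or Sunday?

268

15 August 2068 is a Wednesday.
The range spans 469 days (inclusive of both endpoints).
469 = 7 × 67, so the span is exactly 67 full weeks.
Each full week contributes 4 days from the set (Mon, Thu, Sat, Sun): 67 × 4 = 268.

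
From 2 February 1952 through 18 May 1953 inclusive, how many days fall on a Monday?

68 Mondays

2 February 1952 is a Saturday.
The range spans 472 days (inclusive of both endpoints).
472 = 7 × 67 + 3, so there are 67 full weeks plus 3 extra days.
Each full week contributes one Monday: 67 so far.
The 3 extra days are Sat, Sun, Mon — 1 of them qualifies.
Total: 67 + 1 = 68.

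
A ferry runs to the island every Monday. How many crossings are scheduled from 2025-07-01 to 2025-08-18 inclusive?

7

2025-07-01 is a Tuesday.
From 2025-07-01 to 2025-08-18 is 49 days inclusive.
49 = 7 × 7, so the span is exactly 7 full weeks.
Each full week contributes one Monday: 7 so far.
Total: 7.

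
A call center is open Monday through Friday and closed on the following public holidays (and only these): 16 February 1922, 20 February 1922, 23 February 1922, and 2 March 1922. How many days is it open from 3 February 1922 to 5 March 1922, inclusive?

3 February 1922 is a Friday.
From 3 February 1922 to 5 March 1922 is 31 days inclusive.
31 = 7 × 4 + 3, so there are 4 full weeks plus 3 extra days.
Each full week contributes 5 weekdays (Mon–Fri): 4 × 5 = 20.
The 3 extra days are Friday, Saturday, Sunday — 1 of them qualifies.
Total: 20 + 1 = 21.
Holidays: 16 February 1922 (Thu); 20 February 1922 (Mon); 23 February 1922 (Thu); 2 March 1922 (Thu).
All 4 holidays fall on weekdays, so subtract 4.
Business days: 21 − 4 = 17.

17 working days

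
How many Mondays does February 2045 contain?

4

2045-02-01 is a Wednesday.
The range spans 28 days (inclusive of both endpoints).
28 = 7 × 4, so the span is exactly 4 full weeks.
Each full week contributes one Monday: 4 so far.
Total: 4.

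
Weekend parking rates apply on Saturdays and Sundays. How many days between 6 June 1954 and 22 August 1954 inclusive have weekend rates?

6 June 1954 is a Sunday.
That's 78 days from start to end, counting both.
78 = 7 × 11 + 1, so there are 11 full weeks plus 1 extra day.
Each full week contributes 2 weekend days (Sat, Sun): 11 × 2 = 22.
The 1 extra day is Sunday — 1 of them qualifies.
Total: 22 + 1 = 23.

23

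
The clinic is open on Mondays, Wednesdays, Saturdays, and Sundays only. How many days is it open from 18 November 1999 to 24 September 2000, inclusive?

18 November 1999 is a Thursday.
From 18 November 1999 to 24 September 2000 is 312 days inclusive.
312 = 7 × 44 + 4, so there are 44 full weeks plus 4 extra days.
Each full week contributes 4 days from the set (Mon, Wed, Sat, Sun): 44 × 4 = 176.
The 4 extra days are Thu, Fri, Sat, Sun — 2 of them qualify.
Total: 176 + 2 = 178.

178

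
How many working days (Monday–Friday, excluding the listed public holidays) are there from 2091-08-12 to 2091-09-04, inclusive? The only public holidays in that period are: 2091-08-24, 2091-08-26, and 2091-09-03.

15

2091-08-12 is a Sunday.
The range spans 24 days (inclusive of both endpoints).
24 = 7 × 3 + 3, so there are 3 full weeks plus 3 extra days.
Each full week contributes 5 weekdays (Mon–Fri): 3 × 5 = 15.
The 3 extra days are Sunday, Monday, Tuesday — 2 of them qualify.
Total: 15 + 2 = 17.
Holidays: 2091-08-24 (Fri); 2091-08-26 (Sun); 2091-09-03 (Mon).
2 of the 3 holidays fall on weekdays; the rest are weekends and were already excluded.
Business days: 17 − 2 = 15.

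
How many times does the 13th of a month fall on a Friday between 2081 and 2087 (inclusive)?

11

Friday-the-13ths by year:
2081: Jun
2082: Feb, Mar, Nov
2083: Aug
2084: Oct
2085: Apr, Jul
2086: Sep, Dec
2087: Jun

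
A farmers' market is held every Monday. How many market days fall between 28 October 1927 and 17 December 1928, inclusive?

60

28 October 1927 is a Friday.
The range spans 417 days (inclusive of both endpoints).
417 = 7 × 59 + 4, so there are 59 full weeks plus 4 extra days.
Each full week contributes one Monday: 59 so far.
The 4 extra days are Fri, Sat, Sun, Mon — 1 of them qualifies.
Total: 59 + 1 = 60.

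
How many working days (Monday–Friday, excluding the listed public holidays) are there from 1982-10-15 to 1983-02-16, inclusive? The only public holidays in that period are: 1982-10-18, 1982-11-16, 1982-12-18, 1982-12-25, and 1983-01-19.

1982-10-15 is a Friday.
From 1982-10-15 to 1983-02-16 is 125 days inclusive.
125 = 7 × 17 + 6, so there are 17 full weeks plus 6 extra days.
Each full week contributes 5 weekdays (Mon–Fri): 17 × 5 = 85.
The 6 extra days are Friday, Saturday, Sunday, Monday, Tuesday, Wednesday — 4 of them qualify.
Total: 85 + 4 = 89.
Holidays: 1982-10-18 (Mon); 1982-11-16 (Tue); 1982-12-18 (Sat); 1982-12-25 (Sat); 1983-01-19 (Wed).
3 of the 5 holidays fall on weekdays; the rest are weekends and were already excluded.
Business days: 89 − 3 = 86.

86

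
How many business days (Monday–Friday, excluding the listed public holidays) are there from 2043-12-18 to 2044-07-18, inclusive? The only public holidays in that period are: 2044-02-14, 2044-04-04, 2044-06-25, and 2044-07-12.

2043-12-18 is a Friday.
The range spans 214 days (inclusive of both endpoints).
214 = 7 × 30 + 4, so there are 30 full weeks plus 4 extra days.
Each full week contributes 5 weekdays (Mon–Fri): 30 × 5 = 150.
The 4 extra days are Friday, Saturday, Sunday, Monday — 2 of them qualify.
Total: 150 + 2 = 152.
Holidays: 2044-02-14 (Sun); 2044-04-04 (Mon); 2044-06-25 (Sat); 2044-07-12 (Tue).
2 of the 4 holidays fall on weekdays; the rest are weekends and were already excluded.
Business days: 152 − 2 = 150.

150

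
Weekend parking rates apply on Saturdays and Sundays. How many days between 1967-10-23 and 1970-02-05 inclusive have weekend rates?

238

1967-10-23 is a Monday.
From 1967-10-23 to 1970-02-05 is 837 days inclusive.
837 = 7 × 119 + 4, so there are 119 full weeks plus 4 extra days.
Each full week contributes 2 weekend days (Sat, Sun): 119 × 2 = 238.
The 4 extra days are Monday, Tuesday, Wednesday, Thursday — none qualify.
Total: 238 + 0 = 238.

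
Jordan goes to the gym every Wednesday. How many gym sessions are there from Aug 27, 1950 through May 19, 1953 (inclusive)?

142

Aug 27, 1950 is a Sunday.
That's 997 days from start to end, counting both.
997 = 7 × 142 + 3, so there are 142 full weeks plus 3 extra days.
Each full week contributes one Wednesday: 142 so far.
The 3 extra days are Sun, Mon, Tue — none qualify.
Total: 142 + 0 = 142.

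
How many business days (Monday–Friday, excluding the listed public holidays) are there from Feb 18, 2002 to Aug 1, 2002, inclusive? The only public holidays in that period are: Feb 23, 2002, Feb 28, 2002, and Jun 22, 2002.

118 business days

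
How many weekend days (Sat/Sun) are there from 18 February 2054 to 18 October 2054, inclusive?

70

18 February 2054 is a Wednesday.
The range spans 243 days (inclusive of both endpoints).
243 = 7 × 34 + 5, so there are 34 full weeks plus 5 extra days.
Each full week contributes 2 weekend days (Sat, Sun): 34 × 2 = 68.
The 5 extra days are Wednesday, Thursday, Friday, Saturday, Sunday — 2 of them qualify.
Total: 68 + 2 = 70.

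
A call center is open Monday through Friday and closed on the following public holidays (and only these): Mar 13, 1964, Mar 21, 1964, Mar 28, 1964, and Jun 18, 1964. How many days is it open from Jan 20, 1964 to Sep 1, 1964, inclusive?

Jan 20, 1964 is a Monday.
That's 226 days from start to end, counting both.
226 = 7 × 32 + 2, so there are 32 full weeks plus 2 extra days.
Each full week contributes 5 weekdays (Mon–Fri): 32 × 5 = 160.
The 2 extra days are Mon, Tue — 2 of them qualify.
Total: 160 + 2 = 162.
Holidays: Mar 13, 1964 (Fri); Mar 21, 1964 (Sat); Mar 28, 1964 (Sat); Jun 18, 1964 (Thu).
2 of the 4 holidays fall on weekdays; the rest are weekends and were already excluded.
Business days: 162 − 2 = 160.

160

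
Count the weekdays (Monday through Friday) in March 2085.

Mar 1, 2085 is a Thursday.
The range spans 31 days (inclusive of both endpoints).
31 = 7 × 4 + 3, so there are 4 full weeks plus 3 extra days.
Each full week contributes 5 weekdays (Mon–Fri): 4 × 5 = 20.
The 3 extra days are Thursday, Friday, Saturday — 2 of them qualify.
Total: 20 + 2 = 22.

22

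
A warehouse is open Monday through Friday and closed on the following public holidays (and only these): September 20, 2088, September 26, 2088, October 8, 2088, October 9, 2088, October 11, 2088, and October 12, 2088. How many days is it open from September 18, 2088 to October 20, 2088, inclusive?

19 working days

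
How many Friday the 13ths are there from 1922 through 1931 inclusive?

19

Friday-the-13ths by year:
1922: Jan, Oct
1923: Apr, Jul
1924: Jun
1925: Feb, Mar, Nov
1926: Aug
1927: May
1928: Jan, Apr, Jul
1929: Sep, Dec
1930: Jun
1931: Feb, Mar, Nov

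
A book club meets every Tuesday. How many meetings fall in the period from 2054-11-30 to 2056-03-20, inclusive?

2054-11-30 is a Monday.
The range spans 477 days (inclusive of both endpoints).
477 = 7 × 68 + 1, so there are 68 full weeks plus 1 extra day.
Each full week contributes one Tuesday: 68 so far.
The 1 extra day is Monday — none qualify.
Total: 68 + 0 = 68.

68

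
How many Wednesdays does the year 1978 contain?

January 1, 1978 is a Sunday.
That's 365 days from start to end, counting both.
365 = 7 × 52 + 1, so there are 52 full weeks plus 1 extra day.
Each full week contributes one Wednesday: 52 so far.
The 1 extra day is Sunday — none qualify.
Total: 52 + 0 = 52.

52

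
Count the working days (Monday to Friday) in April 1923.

21

1923-04-01 is a Sunday.
That's 30 days from start to end, counting both.
30 = 7 × 4 + 2, so there are 4 full weeks plus 2 extra days.
Each full week contributes 5 weekdays (Mon–Fri): 4 × 5 = 20.
The 2 extra days are Sunday, Monday — 1 of them qualifies.
Total: 20 + 1 = 21.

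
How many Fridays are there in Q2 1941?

1 April 1941 is a Tuesday.
That's 91 days from start to end, counting both.
91 = 7 × 13, so the span is exactly 13 full weeks.
Each full week contributes one Friday: 13 so far.

13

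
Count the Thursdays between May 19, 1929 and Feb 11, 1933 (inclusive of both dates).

195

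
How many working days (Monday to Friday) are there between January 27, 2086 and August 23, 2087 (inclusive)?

410 weekdays

January 27, 2086 is a Sunday.
That's 574 days from start to end, counting both.
574 = 7 × 82, so the span is exactly 82 full weeks.
Each full week contributes 5 weekdays (Mon–Fri): 82 × 5 = 410.
Total: 410.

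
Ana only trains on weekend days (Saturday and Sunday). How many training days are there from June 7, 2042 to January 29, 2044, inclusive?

172

June 7, 2042 is a Saturday.
That's 602 days from start to end, counting both.
602 = 7 × 86, so the span is exactly 86 full weeks.
Each full week contributes 2 weekend days (Sat, Sun): 86 × 2 = 172.
Total: 172.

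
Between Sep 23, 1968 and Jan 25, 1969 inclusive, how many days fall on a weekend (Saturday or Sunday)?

35

Sep 23, 1968 is a Monday.
From Sep 23, 1968 to Jan 25, 1969 is 125 days inclusive.
125 = 7 × 17 + 6, so there are 17 full weeks plus 6 extra days.
Each full week contributes 2 weekend days (Sat, Sun): 17 × 2 = 34.
The 6 extra days are Monday, Tuesday, Wednesday, Thursday, Friday, Saturday — 1 of them qualifies.
Total: 34 + 1 = 35.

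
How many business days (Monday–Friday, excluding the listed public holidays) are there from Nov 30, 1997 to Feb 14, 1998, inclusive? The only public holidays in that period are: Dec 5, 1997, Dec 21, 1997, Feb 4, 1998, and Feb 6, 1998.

Nov 30, 1997 is a Sunday.
That's 77 days from start to end, counting both.
77 = 7 × 11, so the span is exactly 11 full weeks.
Each full week contributes 5 weekdays (Mon–Fri): 11 × 5 = 55.
Total: 55.
Holidays: Dec 5, 1997 (Fri); Dec 21, 1997 (Sun); Feb 4, 1998 (Wed); Feb 6, 1998 (Fri).
3 of the 4 holidays fall on weekdays; the rest are weekends and were already excluded.
Business days: 55 − 3 = 52.

52 business days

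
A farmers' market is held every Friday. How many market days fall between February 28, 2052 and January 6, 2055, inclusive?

February 28, 2052 is a Wednesday.
From February 28, 2052 to January 6, 2055 is 1044 days inclusive.
1044 = 7 × 149 + 1, so there are 149 full weeks plus 1 extra day.
Each full week contributes one Friday: 149 so far.
The 1 extra day is Wed — none qualify.
Total: 149 + 0 = 149.

149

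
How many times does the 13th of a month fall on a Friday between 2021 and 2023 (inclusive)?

4

Friday-the-13ths by year:
2021: Aug
2022: May
2023: Jan, Oct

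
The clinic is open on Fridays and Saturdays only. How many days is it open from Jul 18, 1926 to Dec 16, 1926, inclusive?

Jul 18, 1926 is a Sunday.
The range spans 152 days (inclusive of both endpoints).
152 = 7 × 21 + 5, so there are 21 full weeks plus 5 extra days.
Each full week contributes 2 days from the set (Fri, Sat): 21 × 2 = 42.
The 5 extra days are Sunday, Monday, Tuesday, Wednesday, Thursday — none qualify.
Total: 42 + 0 = 42.

42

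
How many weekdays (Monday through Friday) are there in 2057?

January 1, 2057 is a Monday.
That's 365 days from start to end, counting both.
365 = 7 × 52 + 1, so there are 52 full weeks plus 1 extra day.
Each full week contributes 5 weekdays (Mon–Fri): 52 × 5 = 260.
The 1 extra day is Monday — 1 of them qualifies.
Total: 260 + 1 = 261.

261 weekdays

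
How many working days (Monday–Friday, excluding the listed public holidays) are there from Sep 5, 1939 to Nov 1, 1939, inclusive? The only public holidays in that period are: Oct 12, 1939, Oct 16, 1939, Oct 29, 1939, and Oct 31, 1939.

Sep 5, 1939 is a Tuesday.
That's 58 days from start to end, counting both.
58 = 7 × 8 + 2, so there are 8 full weeks plus 2 extra days.
Each full week contributes 5 weekdays (Mon–Fri): 8 × 5 = 40.
The 2 extra days are Tue, Wed — 2 of them qualify.
Total: 40 + 2 = 42.
Holidays: Oct 12, 1939 (Thu); Oct 16, 1939 (Mon); Oct 29, 1939 (Sun); Oct 31, 1939 (Tue).
3 of the 4 holidays fall on weekdays; the rest are weekends and were already excluded.
Business days: 42 − 3 = 39.

39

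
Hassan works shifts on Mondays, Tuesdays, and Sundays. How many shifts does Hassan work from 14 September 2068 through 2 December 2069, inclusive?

191

14 September 2068 is a Friday.
The range spans 445 days (inclusive of both endpoints).
445 = 7 × 63 + 4, so there are 63 full weeks plus 4 extra days.
Each full week contributes 3 days from the set (Mon, Tue, Sun): 63 × 3 = 189.
The 4 extra days are Fri, Sat, Sun, Mon — 2 of them qualify.
Total: 189 + 2 = 191.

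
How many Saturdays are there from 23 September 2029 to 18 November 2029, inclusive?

8

23 September 2029 is a Sunday.
From 23 September 2029 to 18 November 2029 is 57 days inclusive.
57 = 7 × 8 + 1, so there are 8 full weeks plus 1 extra day.
Each full week contributes one Saturday: 8 so far.
The 1 extra day is Sunday — none qualify.
Total: 8 + 0 = 8.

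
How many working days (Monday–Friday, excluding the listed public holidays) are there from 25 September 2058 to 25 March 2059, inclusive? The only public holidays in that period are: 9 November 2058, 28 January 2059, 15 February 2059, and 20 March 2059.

128

25 September 2058 is a Wednesday.
From 25 September 2058 to 25 March 2059 is 182 days inclusive.
182 = 7 × 26, so the span is exactly 26 full weeks.
Each full week contributes 5 weekdays (Mon–Fri): 26 × 5 = 130.
Holidays: 9 November 2058 (Sat); 28 January 2059 (Tue); 15 February 2059 (Sat); 20 March 2059 (Thu).
2 of the 4 holidays fall on weekdays; the rest are weekends and were already excluded.
Business days: 130 − 2 = 128.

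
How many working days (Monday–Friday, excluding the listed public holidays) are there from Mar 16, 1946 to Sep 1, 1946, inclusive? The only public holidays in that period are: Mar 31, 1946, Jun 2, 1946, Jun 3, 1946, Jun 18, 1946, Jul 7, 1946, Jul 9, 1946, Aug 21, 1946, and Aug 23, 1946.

115 working days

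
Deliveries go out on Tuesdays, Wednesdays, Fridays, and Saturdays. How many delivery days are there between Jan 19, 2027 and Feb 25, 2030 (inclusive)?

648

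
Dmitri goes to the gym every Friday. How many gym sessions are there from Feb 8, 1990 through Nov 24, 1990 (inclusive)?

Feb 8, 1990 is a Thursday.
That's 290 days from start to end, counting both.
290 = 7 × 41 + 3, so there are 41 full weeks plus 3 extra days.
Each full week contributes one Friday: 41 so far.
The 3 extra days are Thu, Fri, Sat — 1 of them qualifies.
Total: 41 + 1 = 42.

42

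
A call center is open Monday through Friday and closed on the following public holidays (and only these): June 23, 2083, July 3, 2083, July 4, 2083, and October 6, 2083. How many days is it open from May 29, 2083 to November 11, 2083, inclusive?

117 business days

May 29, 2083 is a Saturday.
That's 167 days from start to end, counting both.
167 = 7 × 23 + 6, so there are 23 full weeks plus 6 extra days.
Each full week contributes 5 weekdays (Mon–Fri): 23 × 5 = 115.
The 6 extra days are Saturday, Sunday, Monday, Tuesday, Wednesday, Thursday — 4 of them qualify.
Total: 115 + 4 = 119.
Holidays: June 23, 2083 (Wed); July 3, 2083 (Sat); July 4, 2083 (Sun); October 6, 2083 (Wed).
2 of the 4 holidays fall on weekdays; the rest are weekends and were already excluded.
Business days: 119 − 2 = 117.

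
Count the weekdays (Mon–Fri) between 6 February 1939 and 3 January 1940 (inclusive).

6 February 1939 is a Monday.
That's 332 days from start to end, counting both.
332 = 7 × 47 + 3, so there are 47 full weeks plus 3 extra days.
Each full week contributes 5 weekdays (Mon–Fri): 47 × 5 = 235.
The 3 extra days are Mon, Tue, Wed — 3 of them qualify.
Total: 235 + 3 = 238.

238 weekdays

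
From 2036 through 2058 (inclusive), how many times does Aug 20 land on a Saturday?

Day of week of August 20 in each year:
2036: Wed, 2037: Thu, 2038: Fri, 2039: Sat ✓, 2040: Mon, 2041: Tue, 2042: Wed, 2043: Thu, 2044: Sat ✓, 2045: Sun, 2046: Mon, 2047: Tue, 2048: Thu, 2049: Fri, 2050: Sat ✓, 2051: Sun, 2052: Tue, 2053: Wed, 2054: Thu, 2055: Fri, 2056: Sun, 2057: Mon, 2058: Tue
Saturdays: 2039, 2044, 2050.

3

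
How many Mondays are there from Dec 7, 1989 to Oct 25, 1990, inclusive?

46

Dec 7, 1989 is a Thursday.
That's 323 days from start to end, counting both.
323 = 7 × 46 + 1, so there are 46 full weeks plus 1 extra day.
Each full week contributes one Monday: 46 so far.
The 1 extra day is Thu — none qualify.
Total: 46 + 0 = 46.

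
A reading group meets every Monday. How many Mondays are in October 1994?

5

October 1, 1994 is a Saturday.
From October 1, 1994 to October 31, 1994 is 31 days inclusive.
31 = 7 × 4 + 3, so there are 4 full weeks plus 3 extra days.
Each full week contributes one Monday: 4 so far.
The 3 extra days are Saturday, Sunday, Monday — 1 of them qualifies.
Total: 4 + 1 = 5.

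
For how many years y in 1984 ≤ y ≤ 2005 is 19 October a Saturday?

4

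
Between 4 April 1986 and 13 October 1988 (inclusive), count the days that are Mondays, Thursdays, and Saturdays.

4 April 1986 is a Friday.
That's 924 days from start to end, counting both.
924 = 7 × 132, so the span is exactly 132 full weeks.
Each full week contributes 3 days from the set (Mon, Thu, Sat): 132 × 3 = 396.
Total: 396.

396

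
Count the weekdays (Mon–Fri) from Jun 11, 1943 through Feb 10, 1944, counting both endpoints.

175

Jun 11, 1943 is a Friday.
That's 245 days from start to end, counting both.
245 = 7 × 35, so the span is exactly 35 full weeks.
Each full week contributes 5 weekdays (Mon–Fri): 35 × 5 = 175.
Total: 175.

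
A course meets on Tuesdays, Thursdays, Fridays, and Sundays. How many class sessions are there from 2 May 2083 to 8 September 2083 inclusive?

74

2 May 2083 is a Sunday.
From 2 May 2083 to 8 September 2083 is 130 days inclusive.
130 = 7 × 18 + 4, so there are 18 full weeks plus 4 extra days.
Each full week contributes 4 days from the set (Tue, Thu, Fri, Sun): 18 × 4 = 72.
The 4 extra days are Sun, Mon, Tue, Wed — 2 of them qualify.
Total: 72 + 2 = 74.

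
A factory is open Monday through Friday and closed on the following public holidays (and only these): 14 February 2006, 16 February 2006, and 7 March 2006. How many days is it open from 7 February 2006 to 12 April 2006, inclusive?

44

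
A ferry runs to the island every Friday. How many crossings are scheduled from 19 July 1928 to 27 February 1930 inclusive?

19 July 1928 is a Thursday.
The range spans 589 days (inclusive of both endpoints).
589 = 7 × 84 + 1, so there are 84 full weeks plus 1 extra day.
Each full week contributes one Friday: 84 so far.
The 1 extra day is Thu — none qualify.
Total: 84 + 0 = 84.

84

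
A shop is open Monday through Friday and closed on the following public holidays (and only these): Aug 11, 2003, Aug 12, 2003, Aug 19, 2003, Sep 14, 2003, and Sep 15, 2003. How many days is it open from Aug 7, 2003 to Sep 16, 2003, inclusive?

25

Aug 7, 2003 is a Thursday.
From Aug 7, 2003 to Sep 16, 2003 is 41 days inclusive.
41 = 7 × 5 + 6, so there are 5 full weeks plus 6 extra days.
Each full week contributes 5 weekdays (Mon–Fri): 5 × 5 = 25.
The 6 extra days are Thu, Fri, Sat, Sun, Mon, Tue — 4 of them qualify.
Total: 25 + 4 = 29.
Holidays: Aug 11, 2003 (Mon); Aug 12, 2003 (Tue); Aug 19, 2003 (Tue); Sep 14, 2003 (Sun); Sep 15, 2003 (Mon).
4 of the 5 holidays fall on weekdays; the rest are weekends and were already excluded.
Business days: 29 − 4 = 25.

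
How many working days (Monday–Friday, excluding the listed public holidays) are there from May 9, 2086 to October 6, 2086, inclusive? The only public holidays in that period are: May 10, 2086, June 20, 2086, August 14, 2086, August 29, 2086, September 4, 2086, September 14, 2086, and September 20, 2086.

May 9, 2086 is a Thursday.
From May 9, 2086 to October 6, 2086 is 151 days inclusive.
151 = 7 × 21 + 4, so there are 21 full weeks plus 4 extra days.
Each full week contributes 5 weekdays (Mon–Fri): 21 × 5 = 105.
The 4 extra days are Thu, Fri, Sat, Sun — 2 of them qualify.
Total: 105 + 2 = 107.
Holidays: May 10, 2086 (Fri); June 20, 2086 (Thu); August 14, 2086 (Wed); August 29, 2086 (Thu); September 4, 2086 (Wed); September 14, 2086 (Sat); September 20, 2086 (Fri).
6 of the 7 holidays fall on weekdays; the rest are weekends and were already excluded.
Business days: 107 − 6 = 101.

101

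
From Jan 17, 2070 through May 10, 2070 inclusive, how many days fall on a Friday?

17 Fridays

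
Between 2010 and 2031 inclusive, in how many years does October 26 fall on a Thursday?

3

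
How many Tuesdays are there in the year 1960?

52

1 January 1960 is a Friday.
That's 366 days from start to end, counting both.
366 = 7 × 52 + 2, so there are 52 full weeks plus 2 extra days.
Each full week contributes one Tuesday: 52 so far.
The 2 extra days are Fri, Sat — none qualify.
Total: 52 + 0 = 52.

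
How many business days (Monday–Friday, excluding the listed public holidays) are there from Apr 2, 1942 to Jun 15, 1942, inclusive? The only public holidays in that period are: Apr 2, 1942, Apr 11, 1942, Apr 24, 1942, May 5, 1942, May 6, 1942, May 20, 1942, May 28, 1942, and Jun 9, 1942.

Apr 2, 1942 is a Thursday.
From Apr 2, 1942 to Jun 15, 1942 is 75 days inclusive.
75 = 7 × 10 + 5, so there are 10 full weeks plus 5 extra days.
Each full week contributes 5 weekdays (Mon–Fri): 10 × 5 = 50.
The 5 extra days are Thursday, Friday, Saturday, Sunday, Monday — 3 of them qualify.
Total: 50 + 3 = 53.
Holidays: Apr 2, 1942 (Thu); Apr 11, 1942 (Sat); Apr 24, 1942 (Fri); May 5, 1942 (Tue); May 6, 1942 (Wed); May 20, 1942 (Wed); May 28, 1942 (Thu); Jun 9, 1942 (Tue).
7 of the 8 holidays fall on weekdays; the rest are weekends and were already excluded.
Business days: 53 − 7 = 46.

46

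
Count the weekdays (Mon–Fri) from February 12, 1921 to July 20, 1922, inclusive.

February 12, 1921 is a Saturday.
That's 524 days from start to end, counting both.
524 = 7 × 74 + 6, so there are 74 full weeks plus 6 extra days.
Each full week contributes 5 weekdays (Mon–Fri): 74 × 5 = 370.
The 6 extra days are Sat, Sun, Mon, Tue, Wed, Thu — 4 of them qualify.
Total: 370 + 4 = 374.

374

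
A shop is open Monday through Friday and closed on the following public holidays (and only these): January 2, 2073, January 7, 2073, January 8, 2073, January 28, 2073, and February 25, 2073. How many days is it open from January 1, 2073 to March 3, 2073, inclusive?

January 1, 2073 is a Sunday.
The range spans 62 days (inclusive of both endpoints).
62 = 7 × 8 + 6, so there are 8 full weeks plus 6 extra days.
Each full week contributes 5 weekdays (Mon–Fri): 8 × 5 = 40.
The 6 extra days are Sunday, Monday, Tuesday, Wednesday, Thursday, Friday — 5 of them qualify.
Total: 40 + 5 = 45.
Holidays: January 2, 2073 (Mon); January 7, 2073 (Sat); January 8, 2073 (Sun); January 28, 2073 (Sat); February 25, 2073 (Sat).
1 of the 5 holidays fall on weekdays; the rest are weekends and were already excluded.
Business days: 45 − 1 = 44.

44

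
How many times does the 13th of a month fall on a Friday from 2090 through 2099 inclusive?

19

Friday-the-13ths by year:
2090: Jan, Oct
2091: Apr, Jul
2092: Jun
2093: Feb, Mar, Nov
2094: Aug
2095: May
2096: Jan, Apr, Jul
2097: Sep, Dec
2098: Jun
2099: Feb, Mar, Nov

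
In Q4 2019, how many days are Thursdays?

October 1, 2019 is a Tuesday.
The range spans 92 days (inclusive of both endpoints).
92 = 7 × 13 + 1, so there are 13 full weeks plus 1 extra day.
Each full week contributes one Thursday: 13 so far.
The 1 extra day is Tue — none qualify.
Total: 13 + 0 = 13.

13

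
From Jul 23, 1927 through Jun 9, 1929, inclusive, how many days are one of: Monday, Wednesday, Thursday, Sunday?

Jul 23, 1927 is a Saturday.
From Jul 23, 1927 to Jun 9, 1929 is 688 days inclusive.
688 = 7 × 98 + 2, so there are 98 full weeks plus 2 extra days.
Each full week contributes 4 days from the set (Mon, Wed, Thu, Sun): 98 × 4 = 392.
The 2 extra days are Saturday, Sunday — 1 of them qualifies.
Total: 392 + 1 = 393.

393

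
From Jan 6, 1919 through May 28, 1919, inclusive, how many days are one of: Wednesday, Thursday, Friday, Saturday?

Jan 6, 1919 is a Monday.
From Jan 6, 1919 to May 28, 1919 is 143 days inclusive.
143 = 7 × 20 + 3, so there are 20 full weeks plus 3 extra days.
Each full week contributes 4 days from the set (Wed, Thu, Fri, Sat): 20 × 4 = 80.
The 3 extra days are Mon, Tue, Wed — 1 of them qualifies.
Total: 80 + 1 = 81.

81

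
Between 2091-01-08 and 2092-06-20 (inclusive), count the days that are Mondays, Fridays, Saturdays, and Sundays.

302

2091-01-08 is a Monday.
The range spans 530 days (inclusive of both endpoints).
530 = 7 × 75 + 5, so there are 75 full weeks plus 5 extra days.
Each full week contributes 4 days from the set (Mon, Fri, Sat, Sun): 75 × 4 = 300.
The 5 extra days are Monday, Tuesday, Wednesday, Thursday, Friday — 2 of them qualify.
Total: 300 + 2 = 302.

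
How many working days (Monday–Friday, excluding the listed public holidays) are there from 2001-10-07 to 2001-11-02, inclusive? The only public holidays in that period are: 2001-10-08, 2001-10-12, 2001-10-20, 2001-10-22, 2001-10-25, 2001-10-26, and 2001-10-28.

15

2001-10-07 is a Sunday.
That's 27 days from start to end, counting both.
27 = 7 × 3 + 6, so there are 3 full weeks plus 6 extra days.
Each full week contributes 5 weekdays (Mon–Fri): 3 × 5 = 15.
The 6 extra days are Sunday, Monday, Tuesday, Wednesday, Thursday, Friday — 5 of them qualify.
Total: 15 + 5 = 20.
Holidays: 2001-10-08 (Mon); 2001-10-12 (Fri); 2001-10-20 (Sat); 2001-10-22 (Mon); 2001-10-25 (Thu); 2001-10-26 (Fri); 2001-10-28 (Sun).
5 of the 7 holidays fall on weekdays; the rest are weekends and were already excluded.
Business days: 20 − 5 = 15.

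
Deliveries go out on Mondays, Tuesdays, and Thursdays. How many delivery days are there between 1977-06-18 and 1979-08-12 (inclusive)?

336

1977-06-18 is a Saturday.
From 1977-06-18 to 1979-08-12 is 786 days inclusive.
786 = 7 × 112 + 2, so there are 112 full weeks plus 2 extra days.
Each full week contributes 3 days from the set (Mon, Tue, Thu): 112 × 3 = 336.
The 2 extra days are Saturday, Sunday — none qualify.
Total: 336 + 0 = 336.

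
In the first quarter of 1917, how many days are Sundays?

January 1, 1917 is a Monday.
From January 1, 1917 to March 31, 1917 is 90 days inclusive.
90 = 7 × 12 + 6, so there are 12 full weeks plus 6 extra days.
Each full week contributes one Sunday: 12 so far.
The 6 extra days are Monday, Tuesday, Wednesday, Thursday, Friday, Saturday — none qualify.
Total: 12 + 0 = 12.

12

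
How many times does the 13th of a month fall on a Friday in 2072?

1

The 13th falls on a Friday when the month's 13th has weekday Fri.
Jan 13 is Wed; Feb 13 is Sat; Mar 13 is Sun; Apr 13 is Wed; May 13 is Fri ✓; Jun 13 is Mon; Jul 13 is Wed; Aug 13 is Sat; Sep 13 is Tue; Oct 13 is Thu; Nov 13 is Sun; Dec 13 is Tue.
Friday the 13ths: May.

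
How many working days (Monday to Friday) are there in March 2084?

23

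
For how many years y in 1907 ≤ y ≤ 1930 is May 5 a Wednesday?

4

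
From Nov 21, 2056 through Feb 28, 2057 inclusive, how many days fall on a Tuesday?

Nov 21, 2056 is a Tuesday.
The range spans 100 days (inclusive of both endpoints).
100 = 7 × 14 + 2, so there are 14 full weeks plus 2 extra days.
Each full week contributes one Tuesday: 14 so far.
The 2 extra days are Tuesday, Wednesday — 1 of them qualifies.
Total: 14 + 1 = 15.

15 Tuesdays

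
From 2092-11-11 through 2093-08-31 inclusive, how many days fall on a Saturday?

42

2092-11-11 is a Tuesday.
The range spans 294 days (inclusive of both endpoints).
294 = 7 × 42, so the span is exactly 42 full weeks.
Each full week contributes one Saturday: 42 so far.
Total: 42.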